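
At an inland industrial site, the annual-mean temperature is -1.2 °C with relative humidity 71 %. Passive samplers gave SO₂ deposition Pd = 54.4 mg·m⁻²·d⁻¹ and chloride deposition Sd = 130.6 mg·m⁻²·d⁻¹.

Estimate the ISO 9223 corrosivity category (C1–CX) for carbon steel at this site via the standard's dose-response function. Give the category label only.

carbon steel: temperature factor f = +0.150·(-11.2) = -1.6800
  Pd branch = 1.77·Pd^0.52·e^(0.02·RH+f) = 10.9 μm/a
  Cl⁻ term: 0.102·130.6^0.62·exp(0.033·71+0.04·-1.2) = 20.76
  sum: 10.9 + 20.76 → r_corr = 31.66 μm/a
Category bounds: 25…50 μm/a bracket r_corr ⇒ C3

C3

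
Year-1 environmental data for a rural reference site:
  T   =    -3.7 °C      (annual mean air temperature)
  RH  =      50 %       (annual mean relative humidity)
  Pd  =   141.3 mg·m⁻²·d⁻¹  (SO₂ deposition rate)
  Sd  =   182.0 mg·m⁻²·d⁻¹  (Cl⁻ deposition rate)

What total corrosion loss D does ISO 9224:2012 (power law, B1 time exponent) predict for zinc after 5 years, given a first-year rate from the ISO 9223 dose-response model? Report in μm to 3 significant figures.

D(5) = 3.87 μm

zinc: temperature factor f = +0.038·(-13.7) = -0.5206
  SO₂ term: 0.0129·141.3^0.44·exp(0.046·50-0.5206) = 0.6752
  Sd branch = 0.0175·Sd^0.57·e^(0.008·RH+0.085·T) = 0.3702 μm/a
  sum: 0.6752 + 0.3702 → r_corr = 1.045 μm/a
ISO 9224: D(t) = r_corr · t^b with b = 0.813 (zinc, B1)
  D(5) = 1.045 × 5^0.813 = 1.045 × 3.701 = 3.868 μm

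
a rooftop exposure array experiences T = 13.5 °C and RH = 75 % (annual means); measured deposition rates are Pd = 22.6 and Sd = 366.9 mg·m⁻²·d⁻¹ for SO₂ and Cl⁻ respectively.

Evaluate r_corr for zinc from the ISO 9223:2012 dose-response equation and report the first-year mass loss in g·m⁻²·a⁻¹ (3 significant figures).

r_corr = 29.7 g·m⁻²·a⁻¹

zinc: temperature factor f = -0.071·(3.5) = -0.2485
  SO₂ term: 0.0129·22.6^0.44·exp(0.046·75-0.2485) = 1.25
  Cl⁻ term: 0.0175·366.9^0.57·exp(0.008·75+0.085·13.5) = 2.909
  sum: 1.25 + 2.909 → r_corr = 4.159 μm/a
Convert to mass loss: 4.159 μm/a × 7.14 g/cm³ = 29.69 g·m⁻²·a⁻¹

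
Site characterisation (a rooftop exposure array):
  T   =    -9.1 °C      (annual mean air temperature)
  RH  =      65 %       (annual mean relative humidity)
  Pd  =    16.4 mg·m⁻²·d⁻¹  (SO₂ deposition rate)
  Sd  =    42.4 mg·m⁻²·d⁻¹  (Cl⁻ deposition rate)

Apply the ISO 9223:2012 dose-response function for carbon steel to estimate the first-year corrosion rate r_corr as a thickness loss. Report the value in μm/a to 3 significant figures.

r_corr = 7.77 μm/a

carbon steel: temperature factor f = +0.150·(-19.1) = -2.8650
  SO₂ term: 1.77·16.4^0.52·exp(0.02·65-2.8650) = 1.585
  Sd branch = 0.102·Sd^0.62·e^(0.033·RH+0.04·T) = 6.181 μm/a
  sum: 1.585 + 6.181 → r_corr = 7.766 μm/a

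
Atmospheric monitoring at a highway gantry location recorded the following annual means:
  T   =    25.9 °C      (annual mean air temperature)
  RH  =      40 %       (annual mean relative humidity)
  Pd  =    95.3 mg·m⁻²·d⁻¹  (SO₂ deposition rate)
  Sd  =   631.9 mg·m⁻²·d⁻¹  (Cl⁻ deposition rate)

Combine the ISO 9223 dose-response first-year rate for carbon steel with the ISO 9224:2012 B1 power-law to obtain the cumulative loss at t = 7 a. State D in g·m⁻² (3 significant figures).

carbon steel: temperature factor f = -0.054·(15.9) = -0.8586
  sulphur-dioxide contribution → 17.85 μm/a
  chloride contribution → 58.64 μm/a
  total first-year rate 76.49 μm/a
ISO 9224: D(t) = r_corr · t^b with b = 0.523 (carbon steel, B1)
  D(7) = 76.49 × 7^0.523 = 76.49 × 2.767 = 211.6 μm
  Mass loss = 211.6 μm × 7.85 g/cm³ = 1661 g·m⁻²

D(7) = 1.66e+03 g·m⁻²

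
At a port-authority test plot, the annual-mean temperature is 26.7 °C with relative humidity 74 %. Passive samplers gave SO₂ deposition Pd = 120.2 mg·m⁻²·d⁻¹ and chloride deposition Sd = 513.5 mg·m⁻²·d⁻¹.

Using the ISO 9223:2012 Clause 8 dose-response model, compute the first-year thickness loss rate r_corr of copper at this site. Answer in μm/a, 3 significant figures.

copper: T>10 °C ⇒ hinge -0.080·(26.7−10) = -1.3360
  sulphur-dioxide contribution → 0.381 μm/a
  chloride contribution → 2.936 μm/a
  ⇒ r_corr(copper) = 3.317 μm/a

r_corr = 3.32 μm/a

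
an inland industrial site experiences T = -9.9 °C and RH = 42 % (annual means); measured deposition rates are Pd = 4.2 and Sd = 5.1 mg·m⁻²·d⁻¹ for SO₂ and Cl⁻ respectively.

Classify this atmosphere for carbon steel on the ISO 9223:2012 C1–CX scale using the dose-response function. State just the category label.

C1

carbon steel: f(T) = +0.150·(T−10) [T≤10 °C] = -2.9850
  sulphur-dioxide contribution → 0.437 μm/a
  chloride contribution → 0.7538 μm/a
  ⇒ r_corr(carbon steel) = 1.191 μm/a
ISO 9223 Table 2 (carbon steel): 0 < 1.19 ≤ 1.3 μm/a ⇒ C1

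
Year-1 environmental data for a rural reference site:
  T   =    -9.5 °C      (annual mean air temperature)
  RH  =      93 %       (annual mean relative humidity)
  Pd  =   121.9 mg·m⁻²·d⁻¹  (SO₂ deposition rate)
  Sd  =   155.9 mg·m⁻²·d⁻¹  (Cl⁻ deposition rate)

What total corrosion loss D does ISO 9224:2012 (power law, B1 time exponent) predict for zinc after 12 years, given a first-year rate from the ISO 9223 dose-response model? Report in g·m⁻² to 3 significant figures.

zinc: temperature factor f = +0.038·(-19.5) = -0.7410
  Pd branch = 0.0129·Pd^0.44·e^(0.046·RH+f) = 3.669 μm/a
  Cl⁻ term: 0.0175·155.9^0.57·exp(0.008·93+0.085·-9.5) = 0.292
  sum: 3.669 + 0.292 → r_corr = 3.961 μm/a
Long-term exponent b (ISO 9224 Table 2, B1) = 0.813
  D(12) = 3.961 × 12^0.813 = 3.961 × 7.54 = 29.87 μm
  Mass loss = 29.87 μm × 7.14 g/cm³ = 213.2 g·m⁻²

D(12) = 213 g·m⁻²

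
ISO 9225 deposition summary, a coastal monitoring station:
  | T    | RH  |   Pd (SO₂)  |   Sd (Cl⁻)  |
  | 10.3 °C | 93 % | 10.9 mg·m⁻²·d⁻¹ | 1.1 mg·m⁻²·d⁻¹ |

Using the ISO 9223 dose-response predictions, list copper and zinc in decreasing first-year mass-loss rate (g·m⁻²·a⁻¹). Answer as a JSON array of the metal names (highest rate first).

["copper", "zinc"]

copper: T>10 °C ⇒ hinge -0.080·(10.3−10) = -0.0240
  SO₂ term: 0.0053·10.9^0.26·exp(0.059·93-0.0240) = 2.326
  Sd branch = 0.01025·Sd^0.27·e^(0.036·RH+0.049·T) = 0.4956 μm/a
  sum: 2.326 + 0.4956 → r_corr = 2.821 μm/a
  mass loss = 2.821 μm/a × 8.96 g/cm³ = 25.28 g·m⁻²·a⁻¹
zinc: f(T) = -0.071·(T−10) [T>10 °C] = -0.0213
  Pd branch = 0.0129·Pd^0.44·e^(0.046·RH+f) = 2.604 μm/a
  Sd branch = 0.0175·Sd^0.57·e^(0.008·RH+0.085·T) = 0.09332 μm/a
  sum: 2.604 + 0.09332 → r_corr = 2.698 μm/a
  mass loss = 2.698 μm/a × 7.14 g/cm³ = 19.26 g·m⁻²·a⁻¹
Ordering by g·m⁻²·a⁻¹: copper (25.3) > zinc (19.3)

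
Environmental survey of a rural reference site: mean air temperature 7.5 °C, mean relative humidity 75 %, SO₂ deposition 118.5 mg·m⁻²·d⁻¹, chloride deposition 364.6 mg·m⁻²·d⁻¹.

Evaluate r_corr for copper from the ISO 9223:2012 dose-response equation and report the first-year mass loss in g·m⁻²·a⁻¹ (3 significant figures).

r_corr = 19.7 g·m⁻²·a⁻¹

copper: T≤10 °C ⇒ hinge +0.126·(7.5−10) = -0.3150
  Pd branch = 0.0053·Pd^0.26·e^(0.059·RH+f) = 1.118 μm/a
  Sd branch = 0.01025·Sd^0.27·e^(0.036·RH+0.049·T) = 1.083 μm/a
  sum: 1.118 + 1.083 → r_corr = 2.201 μm/a
Convert to mass loss: 2.201 μm/a × 8.96 g/cm³ = 19.72 g·m⁻²·a⁻¹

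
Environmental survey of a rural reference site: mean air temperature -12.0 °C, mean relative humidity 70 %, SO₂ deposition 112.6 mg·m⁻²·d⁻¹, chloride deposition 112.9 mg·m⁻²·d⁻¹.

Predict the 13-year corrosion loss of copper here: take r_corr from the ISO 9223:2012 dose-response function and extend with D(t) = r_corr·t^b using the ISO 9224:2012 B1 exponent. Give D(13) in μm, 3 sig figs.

copper: T≤10 °C ⇒ hinge +0.126·(-12.0−10) = -2.7720
  SO₂ term: 0.0053·112.6^0.26·exp(0.059·70-2.7720) = 0.07038
  Sd branch = 0.01025·Sd^0.27·e^(0.036·RH+0.049·T) = 0.2535 μm/a
  sum: 0.07038 + 0.2535 → r_corr = 0.3239 μm/a
Long-term exponent b (ISO 9224 Table 2, B1) = 0.667
  D(13) = 0.3239 × 13^0.667 = 0.3239 × 5.534 = 1.792 μm

D(13) = 1.79 μm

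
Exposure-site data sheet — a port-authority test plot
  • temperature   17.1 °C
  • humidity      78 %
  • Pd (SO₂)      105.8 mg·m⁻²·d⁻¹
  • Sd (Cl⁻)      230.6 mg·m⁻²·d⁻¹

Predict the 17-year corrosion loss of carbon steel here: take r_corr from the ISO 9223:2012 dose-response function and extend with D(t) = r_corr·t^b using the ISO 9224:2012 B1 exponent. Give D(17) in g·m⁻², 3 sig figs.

D(17) = 4.91e+03 g·m⁻²

carbon steel: temperature factor f = -0.054·(7.1) = -0.3834
  sulphur-dioxide contribution → 64.82 μm/a
  chloride contribution → 77.36 μm/a
  total first-year rate 142.2 μm/a
Long-term exponent b (ISO 9224 Table 2, B1) = 0.523
  D(17) = 142.2 × 17^0.523 = 142.2 × 4.401 = 625.7 μm
  Mass loss = 625.7 μm × 7.85 g/cm³ = 4912 g·m⁻²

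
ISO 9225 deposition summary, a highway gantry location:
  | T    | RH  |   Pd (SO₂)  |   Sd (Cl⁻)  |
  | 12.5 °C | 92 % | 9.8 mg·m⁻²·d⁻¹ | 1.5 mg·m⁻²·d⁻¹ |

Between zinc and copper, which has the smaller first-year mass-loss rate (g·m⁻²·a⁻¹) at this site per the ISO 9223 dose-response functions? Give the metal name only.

zinc: f(T) = -0.071·(T−10) [T>10 °C] = -0.1775
  sulphur-dioxide contribution → 2.03 μm/a
  chloride contribution → 0.1332 μm/a
  ⇒ r_corr(zinc) = 2.164 μm/a
  mass loss = 2.164 μm/a × 7.14 g/cm³ = 15.45 g·m⁻²·a⁻¹
copper: f(T) = -0.080·(T−10) [T>10 °C] = -0.2000
  sulphur-dioxide contribution → 1.788 μm/a
  chloride contribution → 0.579 μm/a
  total first-year rate 2.367 μm/a
  mass loss = 2.367 μm/a × 8.96 g/cm³ = 21.21 g·m⁻²·a⁻¹
Ordering by g·m⁻²·a⁻¹: copper (21.2) > zinc (15.4)

zinc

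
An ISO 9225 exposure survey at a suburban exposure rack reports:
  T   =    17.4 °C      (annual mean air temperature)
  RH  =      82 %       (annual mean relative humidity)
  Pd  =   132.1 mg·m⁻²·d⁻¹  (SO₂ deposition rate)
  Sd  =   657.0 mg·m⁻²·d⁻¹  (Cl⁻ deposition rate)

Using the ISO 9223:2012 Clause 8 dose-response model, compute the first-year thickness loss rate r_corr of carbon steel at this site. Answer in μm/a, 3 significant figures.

r_corr = 249 μm/a

carbon steel: T>10 °C ⇒ hinge -0.054·(17.4−10) = -0.3996
  Pd branch = 1.77·Pd^0.52·e^(0.02·RH+f) = 77.54 μm/a
  Cl⁻ term: 0.102·657.0^0.62·exp(0.033·82+0.04·17.4) = 171
  sum: 77.54 + 171 → r_corr = 248.5 μm/a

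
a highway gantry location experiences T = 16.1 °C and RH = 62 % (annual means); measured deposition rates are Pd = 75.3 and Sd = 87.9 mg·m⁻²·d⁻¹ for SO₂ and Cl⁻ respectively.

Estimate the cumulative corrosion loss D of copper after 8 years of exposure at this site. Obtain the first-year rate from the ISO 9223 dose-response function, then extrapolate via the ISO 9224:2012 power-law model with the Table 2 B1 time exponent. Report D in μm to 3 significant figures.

D(8) = 4.37 μm

copper: T>10 °C ⇒ hinge -0.080·(16.1−10) = -0.4880
  SO₂ term: 0.0053·75.3^0.26·exp(0.059·62-0.4880) = 0.3881
  Sd branch = 0.01025·Sd^0.27·e^(0.036·RH+0.049·T) = 0.704 μm/a
  sum: 0.3881 + 0.704 → r_corr = 1.092 μm/a
ISO 9224: D(t) = r_corr · t^b with b = 0.667 (copper, B1)
  D(8) = 1.092 × 8^0.667 = 1.092 × 4.003 = 4.371 μm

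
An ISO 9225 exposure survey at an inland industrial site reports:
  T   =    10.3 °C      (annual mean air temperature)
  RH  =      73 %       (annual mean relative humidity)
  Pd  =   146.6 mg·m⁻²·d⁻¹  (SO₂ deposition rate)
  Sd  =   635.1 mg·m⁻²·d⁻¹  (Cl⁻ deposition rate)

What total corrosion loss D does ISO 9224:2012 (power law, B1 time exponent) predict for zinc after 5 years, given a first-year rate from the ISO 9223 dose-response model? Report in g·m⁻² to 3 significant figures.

zinc: f(T) = -0.071·(T−10) [T>10 °C] = -0.0213
  Pd branch = 0.0129·Pd^0.44·e^(0.046·RH+f) = 3.257 μm/a
  Cl⁻ term: 0.0175·635.1^0.57·exp(0.008·73+0.085·10.3) = 2.982
  sum: 3.257 + 2.982 → r_corr = 6.239 μm/a
Long-term exponent b (ISO 9224 Table 2, B1) = 0.813
  D(5) = 6.239 × 5^0.813 = 6.239 × 3.701 = 23.09 μm
  Mass loss = 23.09 μm × 7.14 g/cm³ = 164.8 g·m⁻²

D(5) = 165 g·m⁻²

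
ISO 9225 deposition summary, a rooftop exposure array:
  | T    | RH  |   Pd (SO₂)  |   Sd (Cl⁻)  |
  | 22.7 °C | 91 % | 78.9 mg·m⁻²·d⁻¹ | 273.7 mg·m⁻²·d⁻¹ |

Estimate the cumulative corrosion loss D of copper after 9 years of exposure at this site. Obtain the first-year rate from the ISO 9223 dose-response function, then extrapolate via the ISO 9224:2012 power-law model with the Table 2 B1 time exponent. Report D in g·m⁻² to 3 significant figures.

D(9) = 195 g·m⁻²

copper: T>10 °C ⇒ hinge -0.080·(22.7−10) = -1.0160
  Pd branch = 0.0053·Pd^0.26·e^(0.059·RH+f) = 1.282 μm/a
  Cl⁻ term: 0.01025·273.7^0.27·exp(0.036·91+0.049·22.7) = 3.755
  r_corr = 1.282 + 3.755 = 5.037 μm/a
Long-term exponent b (ISO 9224 Table 2, B1) = 0.667
  D(9) = 5.037 × 9^0.667 = 5.037 × 4.33 = 21.81 μm
  Mass loss = 21.81 μm × 8.96 g/cm³ = 195.4 g·m⁻²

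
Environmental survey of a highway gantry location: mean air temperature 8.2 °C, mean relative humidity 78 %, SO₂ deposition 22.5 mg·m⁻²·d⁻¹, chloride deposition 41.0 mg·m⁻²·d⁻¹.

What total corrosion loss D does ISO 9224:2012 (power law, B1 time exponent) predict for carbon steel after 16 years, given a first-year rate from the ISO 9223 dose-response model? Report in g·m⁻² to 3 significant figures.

D(16) = 1.71e+03 g·m⁻²

carbon steel: T≤10 °C ⇒ hinge +0.150·(8.2−10) = -0.2700
  Pd branch = 1.77·Pd^0.52·e^(0.02·RH+f) = 32.46 μm/a
  Sd branch = 0.102·Sd^0.62·e^(0.033·RH+0.04·T) = 18.57 μm/a
  sum: 32.46 + 18.57 → r_corr = 51.03 μm/a
Long-term exponent b (ISO 9224 Table 2, B1) = 0.523
  D(16) = 51.03 × 16^0.523 = 51.03 × 4.263 = 217.6 μm
  Mass loss = 217.6 μm × 7.85 g/cm³ = 1708 g·m⁻²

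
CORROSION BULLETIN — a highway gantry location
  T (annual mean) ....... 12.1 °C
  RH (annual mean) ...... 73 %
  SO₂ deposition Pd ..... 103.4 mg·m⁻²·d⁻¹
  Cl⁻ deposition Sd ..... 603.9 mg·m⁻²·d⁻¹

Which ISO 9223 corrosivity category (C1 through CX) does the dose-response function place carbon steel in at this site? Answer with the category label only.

C5

carbon steel: temperature factor f = -0.054·(2.1) = -0.1134
  SO₂ term: 1.77·103.4^0.52·exp(0.02·73-0.1134) = 75.92
  Cl⁻ term: 0.102·603.9^0.62·exp(0.033·73+0.04·12.1) = 97.55
  r_corr = 75.92 + 97.55 = 173.5 μm/a
ISO 9223 Table 2 (carbon steel): 80 < 173 ≤ 200 μm/a ⇒ C5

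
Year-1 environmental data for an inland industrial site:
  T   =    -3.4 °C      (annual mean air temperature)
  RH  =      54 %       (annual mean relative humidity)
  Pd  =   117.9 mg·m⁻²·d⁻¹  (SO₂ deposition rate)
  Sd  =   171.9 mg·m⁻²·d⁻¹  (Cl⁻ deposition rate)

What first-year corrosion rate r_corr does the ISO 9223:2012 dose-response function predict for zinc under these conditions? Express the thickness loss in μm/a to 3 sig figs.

r_corr = 1.14 μm/a

zinc: f(T) = +0.038·(T−10) [T≤10 °C] = -0.5092
  Pd branch = 0.0129·Pd^0.44·e^(0.046·RH+f) = 0.7581 μm/a
  Cl⁻ term: 0.0175·171.9^0.57·exp(0.008·54+0.085·-3.4) = 0.3795
  sum: 0.7581 + 0.3795 → r_corr = 1.138 μm/a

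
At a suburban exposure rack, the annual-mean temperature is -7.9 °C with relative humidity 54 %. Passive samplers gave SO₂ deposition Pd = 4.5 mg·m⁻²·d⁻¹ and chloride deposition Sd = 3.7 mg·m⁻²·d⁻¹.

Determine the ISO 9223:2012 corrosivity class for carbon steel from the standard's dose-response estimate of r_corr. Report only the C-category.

C2

carbon steel: temperature factor f = +0.150·(-17.9) = -2.6850
  sulphur-dioxide contribution → 0.7773 μm/a
  chloride contribution → 0.9944 μm/a
  total first-year rate 1.772 μm/a
1.77 μm/a falls in (1.3, 25] for carbon steel → category C2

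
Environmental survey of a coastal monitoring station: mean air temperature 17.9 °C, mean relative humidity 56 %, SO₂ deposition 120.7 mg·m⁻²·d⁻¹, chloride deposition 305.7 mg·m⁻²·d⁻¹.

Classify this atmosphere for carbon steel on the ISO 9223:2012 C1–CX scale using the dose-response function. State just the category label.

carbon steel: temperature factor f = -0.054·(7.9) = -0.4266
  Pd branch = 1.77·Pd^0.52·e^(0.02·RH+f) = 42.82 μm/a
  Sd branch = 0.102·Sd^0.62·e^(0.033·RH+0.04·T) = 46.03 μm/a
  sum: 42.82 + 46.03 → r_corr = 88.84 μm/a
ISO 9223 Table 2 (carbon steel): 80 < 88.8 ≤ 200 μm/a ⇒ C5

C5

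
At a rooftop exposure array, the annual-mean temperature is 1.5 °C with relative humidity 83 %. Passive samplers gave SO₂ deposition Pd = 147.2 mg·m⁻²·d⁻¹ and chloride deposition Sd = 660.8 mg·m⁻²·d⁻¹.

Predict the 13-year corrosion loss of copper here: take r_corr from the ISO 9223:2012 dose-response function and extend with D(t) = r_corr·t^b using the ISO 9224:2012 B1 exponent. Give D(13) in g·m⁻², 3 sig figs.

copper: f(T) = +0.126·(T−10) [T≤10 °C] = -1.0710
  sulphur-dioxide contribution → 0.8903 μm/a
  chloride contribution → 1.264 μm/a
  total first-year rate 2.154 μm/a
Long-term exponent b (ISO 9224 Table 2, B1) = 0.667
  D(13) = 2.154 × 13^0.667 = 2.154 × 5.534 = 11.92 μm
  Mass loss = 11.92 μm × 8.96 g/cm³ = 106.8 g·m⁻²

D(13) = 107 g·m⁻²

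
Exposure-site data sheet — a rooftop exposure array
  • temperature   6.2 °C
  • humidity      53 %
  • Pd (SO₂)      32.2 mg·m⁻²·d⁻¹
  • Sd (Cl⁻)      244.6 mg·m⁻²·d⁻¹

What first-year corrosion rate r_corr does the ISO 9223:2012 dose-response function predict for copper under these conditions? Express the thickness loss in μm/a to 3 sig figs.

r_corr = 0.598 μm/a

copper: T≤10 °C ⇒ hinge +0.126·(6.2−10) = -0.4788
  SO₂ term: 0.0053·32.2^0.26·exp(0.059·53-0.4788) = 0.1847
  Sd branch = 0.01025·Sd^0.27·e^(0.036·RH+0.049·T) = 0.4132 μm/a
  r_corr = 0.1847 + 0.4132 = 0.5979 μm/a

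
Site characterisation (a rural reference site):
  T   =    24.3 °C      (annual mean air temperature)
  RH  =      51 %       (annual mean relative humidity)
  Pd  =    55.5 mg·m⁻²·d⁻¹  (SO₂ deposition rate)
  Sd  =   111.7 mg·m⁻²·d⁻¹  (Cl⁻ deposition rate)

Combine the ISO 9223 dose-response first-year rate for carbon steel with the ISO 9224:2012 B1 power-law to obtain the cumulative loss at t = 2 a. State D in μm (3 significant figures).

carbon steel: temperature factor f = -0.054·(14.3) = -0.7722
  sulphur-dioxide contribution → 18.31 μm/a
  chloride contribution → 27.01 μm/a
  total first-year rate 45.31 μm/a
Long-term exponent b (ISO 9224 Table 2, B1) = 0.523
  D(2) = 45.31 × 2^0.523 = 45.31 × 1.437 = 65.11 μm

D(2) = 65.1 μm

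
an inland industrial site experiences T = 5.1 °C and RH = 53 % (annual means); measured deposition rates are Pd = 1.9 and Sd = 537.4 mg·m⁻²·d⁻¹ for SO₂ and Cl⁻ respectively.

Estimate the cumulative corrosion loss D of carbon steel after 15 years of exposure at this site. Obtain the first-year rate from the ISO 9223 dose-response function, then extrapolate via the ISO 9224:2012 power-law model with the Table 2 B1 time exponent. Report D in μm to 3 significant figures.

carbon steel: T≤10 °C ⇒ hinge +0.150·(5.1−10) = -0.7350
  SO₂ term: 1.77·1.9^0.52·exp(0.02·53-0.7350) = 3.42
  Cl⁻ term: 0.102·537.4^0.62·exp(0.033·53+0.04·5.1) = 35.45
  r_corr = 3.42 + 35.45 = 38.87 μm/a
Long-term exponent b (ISO 9224 Table 2, B1) = 0.523
  D(15) = 38.87 × 15^0.523 = 38.87 × 4.122 = 160.2 μm

D(15) = 160 μm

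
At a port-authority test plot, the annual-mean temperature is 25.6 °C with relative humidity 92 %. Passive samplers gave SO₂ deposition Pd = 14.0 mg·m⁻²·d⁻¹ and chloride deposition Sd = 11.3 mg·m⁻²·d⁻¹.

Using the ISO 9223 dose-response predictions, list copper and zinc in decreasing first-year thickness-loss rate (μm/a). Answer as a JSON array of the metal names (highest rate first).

copper: f(T) = -0.080·(T−10) [T>10 °C] = -1.2480
  sulphur-dioxide contribution → 0.6881 μm/a
  chloride contribution → 1.898 μm/a
  total first-year rate 2.586 μm/a
zinc: f(T) = -0.071·(T−10) [T>10 °C] = -1.1076
  sulphur-dioxide contribution → 0.9371 μm/a
  chloride contribution → 1.282 μm/a
  ⇒ r_corr(zinc) = 2.219 μm/a
Ordering by μm/a: copper (2.59) > zinc (2.22)

["copper", "zinc"]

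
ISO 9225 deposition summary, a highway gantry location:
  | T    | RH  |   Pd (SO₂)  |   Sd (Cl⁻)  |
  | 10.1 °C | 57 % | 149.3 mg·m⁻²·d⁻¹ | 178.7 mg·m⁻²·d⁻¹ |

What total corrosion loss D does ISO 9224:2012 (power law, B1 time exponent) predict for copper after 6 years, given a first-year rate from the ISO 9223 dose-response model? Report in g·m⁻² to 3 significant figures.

D(6) = 32.2 g·m⁻²

copper: f(T) = -0.080·(T−10) [T>10 °C] = -0.0080
  Pd branch = 0.0053·Pd^0.26·e^(0.059·RH+f) = 0.5579 μm/a
  Cl⁻ term: 0.01025·178.7^0.27·exp(0.036·57+0.049·10.1) = 0.5308
  r_corr = 0.5579 + 0.5308 = 1.089 μm/a
Power-law: D(6) = r_corr · 6^0.667
  D(6) = 1.089 × 6^0.667 = 1.089 × 3.304 = 3.597 μm
  Mass loss = 3.597 μm × 8.96 g/cm³ = 32.23 g·m⁻²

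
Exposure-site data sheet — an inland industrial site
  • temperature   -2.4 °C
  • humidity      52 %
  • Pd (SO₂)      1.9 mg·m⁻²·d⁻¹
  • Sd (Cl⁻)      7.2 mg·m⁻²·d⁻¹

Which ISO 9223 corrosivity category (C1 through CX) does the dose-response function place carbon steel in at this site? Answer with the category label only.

carbon steel: f(T) = +0.150·(T−10) [T≤10 °C] = -1.8600
  Pd branch = 1.77·Pd^0.52·e^(0.02·RH+f) = 1.088 μm/a
  Cl⁻ term: 0.102·7.2^0.62·exp(0.033·52+0.04·-2.4) = 1.753
  r_corr = 1.088 + 1.753 = 2.841 μm/a
ISO 9223 Table 2 (carbon steel): 1.3 < 2.84 ≤ 25 μm/a ⇒ C2

C2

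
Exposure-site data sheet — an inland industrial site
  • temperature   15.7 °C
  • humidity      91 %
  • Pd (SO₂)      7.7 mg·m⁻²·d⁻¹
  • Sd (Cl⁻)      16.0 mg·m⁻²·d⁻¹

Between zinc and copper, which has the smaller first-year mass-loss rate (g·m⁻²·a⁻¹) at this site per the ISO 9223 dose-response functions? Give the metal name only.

zinc

zinc: f(T) = -0.071·(T−10) [T>10 °C] = -0.4047
  SO₂ term: 0.0129·7.7^0.44·exp(0.046·91-0.4047) = 1.389
  Sd branch = 0.0175·Sd^0.57·e^(0.008·RH+0.085·T) = 0.6685 μm/a
  sum: 1.389 + 0.6685 → r_corr = 2.058 μm/a
  mass loss = 2.058 μm/a × 7.14 g/cm³ = 14.69 g·m⁻²·a⁻¹
copper: temperature factor f = -0.080·(5.7) = -0.4560
  SO₂ term: 0.0053·7.7^0.26·exp(0.059·91-0.4560) = 1.226
  Cl⁻ term: 0.01025·16.0^0.27·exp(0.036·91+0.049·15.7) = 1.238
  sum: 1.226 + 1.238 → r_corr = 2.464 μm/a
  mass loss = 2.464 μm/a × 8.96 g/cm³ = 22.08 g·m⁻²·a⁻¹
Ordering by g·m⁻²·a⁻¹: copper (22.1) > zinc (14.7)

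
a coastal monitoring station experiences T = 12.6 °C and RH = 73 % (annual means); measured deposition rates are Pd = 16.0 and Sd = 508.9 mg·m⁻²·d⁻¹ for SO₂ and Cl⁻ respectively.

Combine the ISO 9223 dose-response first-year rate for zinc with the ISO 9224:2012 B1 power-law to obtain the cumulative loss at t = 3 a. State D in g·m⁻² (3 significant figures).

zinc: T>10 °C ⇒ hinge -0.071·(12.6−10) = -0.1846
  SO₂ term: 0.0129·16.0^0.44·exp(0.046·73-0.1846) = 1.044
  Sd branch = 0.0175·Sd^0.57·e^(0.008·RH+0.085·T) = 3.196 μm/a
  sum: 1.044 + 3.196 → r_corr = 4.24 μm/a
Long-term exponent b (ISO 9224 Table 2, B1) = 0.813
  D(3) = 4.24 × 3^0.813 = 4.24 × 2.443 = 10.36 μm
  Mass loss = 10.36 μm × 7.14 g/cm³ = 73.95 g·m⁻²

D(3) = 73.9 g·m⁻²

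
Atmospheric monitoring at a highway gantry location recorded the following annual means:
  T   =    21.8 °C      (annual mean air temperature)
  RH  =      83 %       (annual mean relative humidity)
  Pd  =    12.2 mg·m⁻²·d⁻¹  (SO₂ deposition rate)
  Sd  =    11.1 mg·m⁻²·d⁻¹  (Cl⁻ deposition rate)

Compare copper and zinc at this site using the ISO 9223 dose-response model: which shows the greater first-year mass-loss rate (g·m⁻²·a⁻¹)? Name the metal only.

copper

copper: temperature factor f = -0.080·(11.8) = -0.9440
  sulphur-dioxide contribution → 0.529 μm/a
  chloride contribution → 1.134 μm/a
  ⇒ r_corr(copper) = 1.663 μm/a
  mass loss = 1.663 μm/a × 8.96 g/cm³ = 14.9 g·m⁻²·a⁻¹
zinc: temperature factor f = -0.071·(11.8) = -0.8378
  sulphur-dioxide contribution → 0.7636 μm/a
  chloride contribution → 0.855 μm/a
  total first-year rate 1.619 μm/a
  mass loss = 1.619 μm/a × 7.14 g/cm³ = 11.56 g·m⁻²·a⁻¹
Ordering by g·m⁻²·a⁻¹: copper (14.9) > zinc (11.6)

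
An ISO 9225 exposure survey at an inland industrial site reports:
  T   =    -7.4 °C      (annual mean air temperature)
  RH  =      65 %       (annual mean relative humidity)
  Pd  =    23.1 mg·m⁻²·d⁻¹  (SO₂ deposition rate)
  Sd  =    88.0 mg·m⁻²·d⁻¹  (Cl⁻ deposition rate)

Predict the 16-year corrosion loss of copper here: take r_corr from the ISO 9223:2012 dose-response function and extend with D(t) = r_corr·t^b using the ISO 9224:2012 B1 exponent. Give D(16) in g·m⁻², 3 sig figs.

D(16) = 17.7 g·m⁻²

copper: T≤10 °C ⇒ hinge +0.126·(-7.4−10) = -2.1924
  SO₂ term: 0.0053·23.1^0.26·exp(0.059·65-2.1924) = 0.06197
  Cl⁻ term: 0.01025·88.0^0.27·exp(0.036·65+0.049·-7.4) = 0.248
  sum: 0.06197 + 0.248 → r_corr = 0.31 μm/a
ISO 9224: D(t) = r_corr · t^b with b = 0.667 (copper, B1)
  D(16) = 0.31 × 16^0.667 = 0.31 × 6.355 = 1.97 μm
  Mass loss = 1.97 μm × 8.96 g/cm³ = 17.65 g·m⁻²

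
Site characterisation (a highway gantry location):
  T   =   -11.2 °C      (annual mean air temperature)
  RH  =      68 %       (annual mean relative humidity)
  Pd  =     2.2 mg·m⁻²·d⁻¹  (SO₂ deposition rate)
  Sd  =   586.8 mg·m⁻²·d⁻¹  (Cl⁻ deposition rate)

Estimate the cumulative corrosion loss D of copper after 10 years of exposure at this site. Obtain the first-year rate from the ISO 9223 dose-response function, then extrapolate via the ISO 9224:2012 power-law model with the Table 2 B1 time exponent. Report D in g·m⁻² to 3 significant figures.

copper: T≤10 °C ⇒ hinge +0.126·(-11.2−10) = -2.6712
  SO₂ term: 0.0053·2.2^0.26·exp(0.059·68-2.6712) = 0.02487
  Cl⁻ term: 0.01025·586.8^0.27·exp(0.036·68+0.049·-11.2) = 0.3828
  sum: 0.02487 + 0.3828 → r_corr = 0.4077 μm/a
Power-law: D(10) = r_corr · 10^0.667
  D(10) = 0.4077 × 10^0.667 = 0.4077 × 4.645 = 1.894 μm
  Mass loss = 1.894 μm × 8.96 g/cm³ = 16.97 g·m⁻²

D(10) = 17.0 g·m⁻²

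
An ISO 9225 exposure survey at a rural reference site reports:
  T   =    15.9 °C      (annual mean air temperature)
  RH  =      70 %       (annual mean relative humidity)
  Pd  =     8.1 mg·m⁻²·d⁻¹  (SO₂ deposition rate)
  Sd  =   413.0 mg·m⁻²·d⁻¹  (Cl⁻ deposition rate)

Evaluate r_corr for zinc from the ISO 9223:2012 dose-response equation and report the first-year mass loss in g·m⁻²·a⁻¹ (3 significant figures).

zinc: temperature factor f = -0.071·(5.9) = -0.4189
  SO₂ term: 0.0129·8.1^0.44·exp(0.046·70-0.4189) = 0.5331
  Cl⁻ term: 0.0175·413.0^0.57·exp(0.008·70+0.085·15.9) = 3.667
  r_corr = 0.5331 + 3.667 = 4.2 μm/a
Convert to mass loss: 4.2 μm/a × 7.14 g/cm³ = 29.99 g·m⁻²·a⁻¹

r_corr = 30.0 g·m⁻²·a⁻¹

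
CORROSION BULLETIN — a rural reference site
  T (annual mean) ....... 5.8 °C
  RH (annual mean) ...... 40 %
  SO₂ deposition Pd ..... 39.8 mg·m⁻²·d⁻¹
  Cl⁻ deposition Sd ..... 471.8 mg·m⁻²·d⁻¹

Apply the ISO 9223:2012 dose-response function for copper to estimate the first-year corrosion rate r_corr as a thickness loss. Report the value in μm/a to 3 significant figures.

r_corr = 0.389 μm/a

copper: T≤10 °C ⇒ hinge +0.126·(5.8−10) = -0.5292
  Pd branch = 0.0053·Pd^0.26·e^(0.059·RH+f) = 0.08617 μm/a
  Cl⁻ term: 0.01025·471.8^0.27·exp(0.036·40+0.049·5.8) = 0.303
  sum: 0.08617 + 0.303 → r_corr = 0.3892 μm/a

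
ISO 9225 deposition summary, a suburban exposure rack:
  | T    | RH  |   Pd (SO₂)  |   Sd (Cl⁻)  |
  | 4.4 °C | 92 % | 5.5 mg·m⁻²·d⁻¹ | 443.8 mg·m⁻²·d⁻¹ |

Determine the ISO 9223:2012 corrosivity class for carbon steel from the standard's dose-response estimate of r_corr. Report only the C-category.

C5

carbon steel: f(T) = +0.150·(T−10) [T≤10 °C] = -0.8400
  SO₂ term: 1.77·5.5^0.52·exp(0.02·92-0.8400) = 11.67
  Cl⁻ term: 0.102·443.8^0.62·exp(0.033·92+0.04·4.4) = 110.9
  sum: 11.67 + 110.9 → r_corr = 122.5 μm/a
ISO 9223 Table 2 (carbon steel): 80 < 123 ≤ 200 μm/a ⇒ C5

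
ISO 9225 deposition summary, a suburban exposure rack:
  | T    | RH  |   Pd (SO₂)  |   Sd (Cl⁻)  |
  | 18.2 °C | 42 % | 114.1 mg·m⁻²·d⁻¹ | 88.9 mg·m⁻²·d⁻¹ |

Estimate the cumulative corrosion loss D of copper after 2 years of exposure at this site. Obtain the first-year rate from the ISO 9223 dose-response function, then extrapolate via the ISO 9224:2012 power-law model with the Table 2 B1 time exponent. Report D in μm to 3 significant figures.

copper: f(T) = -0.080·(T−10) [T>10 °C] = -0.6560
  sulphur-dioxide contribution → 0.1123 μm/a
  chloride contribution → 0.381 μm/a
  ⇒ r_corr(copper) = 0.4933 μm/a
Power-law: D(2) = r_corr · 2^0.667
  D(2) = 0.4933 × 2^0.667 = 0.4933 × 1.588 = 0.7832 μm

D(2) = 0.783 μm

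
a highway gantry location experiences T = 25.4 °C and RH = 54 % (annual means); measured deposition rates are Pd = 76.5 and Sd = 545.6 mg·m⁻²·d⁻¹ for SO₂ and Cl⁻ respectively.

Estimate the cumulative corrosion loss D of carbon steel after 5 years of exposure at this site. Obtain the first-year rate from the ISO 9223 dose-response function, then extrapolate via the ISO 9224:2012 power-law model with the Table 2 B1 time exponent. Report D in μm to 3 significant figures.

D(5) = 244 μm

carbon steel: T>10 °C ⇒ hinge -0.054·(25.4−10) = -0.8316
  sulphur-dioxide contribution → 21.64 μm/a
  chloride contribution → 83.29 μm/a
  total first-year rate 104.9 μm/a
ISO 9224: D(t) = r_corr · t^b with b = 0.523 (carbon steel, B1)
  D(5) = 104.9 × 5^0.523 = 104.9 × 2.32 = 243.5 μm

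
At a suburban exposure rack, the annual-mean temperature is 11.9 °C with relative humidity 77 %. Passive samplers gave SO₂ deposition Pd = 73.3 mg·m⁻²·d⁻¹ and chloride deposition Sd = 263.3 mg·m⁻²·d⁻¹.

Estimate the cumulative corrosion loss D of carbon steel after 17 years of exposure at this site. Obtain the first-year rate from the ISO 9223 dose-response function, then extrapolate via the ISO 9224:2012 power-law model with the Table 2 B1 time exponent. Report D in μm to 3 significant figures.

D(17) = 596 μm

carbon steel: temperature factor f = -0.054·(1.9) = -0.1026
  Pd branch = 1.77·Pd^0.52·e^(0.02·RH+f) = 69.52 μm/a
  Sd branch = 0.102·Sd^0.62·e^(0.033·RH+0.04·T) = 66 μm/a
  r_corr = 69.52 + 66 = 135.5 μm/a
ISO 9224: D(t) = r_corr · t^b with b = 0.523 (carbon steel, B1)
  D(17) = 135.5 × 17^0.523 = 135.5 × 4.401 = 596.4 μm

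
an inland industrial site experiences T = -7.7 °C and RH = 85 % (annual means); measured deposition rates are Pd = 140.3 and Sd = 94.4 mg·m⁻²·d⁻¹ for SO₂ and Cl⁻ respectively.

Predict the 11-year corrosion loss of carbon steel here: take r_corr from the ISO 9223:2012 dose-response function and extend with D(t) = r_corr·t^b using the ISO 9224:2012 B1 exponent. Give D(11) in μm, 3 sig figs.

carbon steel: f(T) = +0.150·(T−10) [T≤10 °C] = -2.6550
  sulphur-dioxide contribution → 8.906 μm/a
  chloride contribution → 20.77 μm/a
  total first-year rate 29.68 μm/a
ISO 9224: D(t) = r_corr · t^b with b = 0.523 (carbon steel, B1)
  D(11) = 29.68 × 11^0.523 = 29.68 × 3.505 = 104 μm

D(11) = 104 μm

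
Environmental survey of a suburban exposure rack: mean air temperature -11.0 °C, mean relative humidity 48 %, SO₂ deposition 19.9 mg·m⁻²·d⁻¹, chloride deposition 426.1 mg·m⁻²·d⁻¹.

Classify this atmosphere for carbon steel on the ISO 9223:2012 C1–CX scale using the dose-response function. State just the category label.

C2

carbon steel: T≤10 °C ⇒ hinge +0.150·(-11.0−10) = -3.1500
  Pd branch = 1.77·Pd^0.52·e^(0.02·RH+f) = 0.9381 μm/a
  Cl⁻ term: 0.102·426.1^0.62·exp(0.033·48+0.04·-11.0) = 13.67
  sum: 0.9381 + 13.67 → r_corr = 14.61 μm/a
14.6 μm/a falls in (1.3, 25] for carbon steel → category C2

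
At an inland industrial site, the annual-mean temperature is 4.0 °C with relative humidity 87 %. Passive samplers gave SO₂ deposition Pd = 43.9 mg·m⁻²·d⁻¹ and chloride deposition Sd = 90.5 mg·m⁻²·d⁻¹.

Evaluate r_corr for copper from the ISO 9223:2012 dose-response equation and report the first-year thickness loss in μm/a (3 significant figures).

r_corr = 2.09 μm/a

copper: T≤10 °C ⇒ hinge +0.126·(4.0−10) = -0.7560
  SO₂ term: 0.0053·43.9^0.26·exp(0.059·87-0.7560) = 1.128
  Sd branch = 0.01025·Sd^0.27·e^(0.036·RH+0.049·T) = 0.9646 μm/a
  r_corr = 1.128 + 0.9646 = 2.092 μm/a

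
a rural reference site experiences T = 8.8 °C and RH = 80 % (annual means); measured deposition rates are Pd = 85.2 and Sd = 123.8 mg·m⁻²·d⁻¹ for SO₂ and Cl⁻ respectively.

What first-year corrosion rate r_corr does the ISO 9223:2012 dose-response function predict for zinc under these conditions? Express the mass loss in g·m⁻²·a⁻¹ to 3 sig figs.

r_corr = 32.5 g·m⁻²·a⁻¹

zinc: T≤10 °C ⇒ hinge +0.038·(8.8−10) = -0.0456
  sulphur-dioxide contribution → 3.454 μm/a
  chloride contribution → 1.093 μm/a
  ⇒ r_corr(zinc) = 4.548 μm/a
Convert to mass loss: 4.548 μm/a × 7.14 g/cm³ = 32.47 g·m⁻²·a⁻¹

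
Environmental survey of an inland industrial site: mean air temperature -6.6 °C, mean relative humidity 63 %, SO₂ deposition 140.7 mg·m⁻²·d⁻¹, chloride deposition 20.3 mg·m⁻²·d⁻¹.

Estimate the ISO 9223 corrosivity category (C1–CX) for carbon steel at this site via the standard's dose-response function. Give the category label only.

C2

carbon steel: T≤10 °C ⇒ hinge +0.150·(-6.6−10) = -2.4900
  SO₂ term: 1.77·140.7^0.52·exp(0.02·63-2.4900) = 6.775
  Sd branch = 0.102·Sd^0.62·e^(0.033·RH+0.04·T) = 4.05 μm/a
  sum: 6.775 + 4.05 → r_corr = 10.83 μm/a
Category bounds: 1.3…25 μm/a bracket r_corr ⇒ C2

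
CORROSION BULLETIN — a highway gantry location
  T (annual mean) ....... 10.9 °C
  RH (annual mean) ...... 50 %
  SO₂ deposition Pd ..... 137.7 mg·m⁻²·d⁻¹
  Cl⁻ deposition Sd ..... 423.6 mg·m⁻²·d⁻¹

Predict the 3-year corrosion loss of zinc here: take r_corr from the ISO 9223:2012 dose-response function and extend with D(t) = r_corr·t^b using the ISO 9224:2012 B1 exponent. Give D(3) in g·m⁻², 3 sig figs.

D(3) = 54.5 g·m⁻²

zinc: temperature factor f = -0.071·(0.9) = -0.0639
  SO₂ term: 0.0129·137.7^0.44·exp(0.046·50-0.0639) = 1.054
  Sd branch = 0.0175·Sd^0.57·e^(0.008·RH+0.085·T) = 2.073 μm/a
  r_corr = 1.054 + 2.073 = 3.127 μm/a
Power-law: D(3) = r_corr · 3^0.813
  D(3) = 3.127 × 3^0.813 = 3.127 × 2.443 = 7.638 μm
  Mass loss = 7.638 μm × 7.14 g/cm³ = 54.53 g·m⁻²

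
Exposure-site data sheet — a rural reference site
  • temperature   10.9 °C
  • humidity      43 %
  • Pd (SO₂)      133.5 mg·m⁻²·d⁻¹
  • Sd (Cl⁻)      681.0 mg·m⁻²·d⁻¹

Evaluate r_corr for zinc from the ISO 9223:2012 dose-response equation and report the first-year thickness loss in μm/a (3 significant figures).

zinc: f(T) = -0.071·(T−10) [T>10 °C] = -0.0639
  SO₂ term: 0.0129·133.5^0.44·exp(0.046·43-0.0639) = 0.7535
  Cl⁻ term: 0.0175·681.0^0.57·exp(0.008·43+0.085·10.9) = 2.569
  sum: 0.7535 + 2.569 → r_corr = 3.322 μm/a

r_corr = 3.32 μm/a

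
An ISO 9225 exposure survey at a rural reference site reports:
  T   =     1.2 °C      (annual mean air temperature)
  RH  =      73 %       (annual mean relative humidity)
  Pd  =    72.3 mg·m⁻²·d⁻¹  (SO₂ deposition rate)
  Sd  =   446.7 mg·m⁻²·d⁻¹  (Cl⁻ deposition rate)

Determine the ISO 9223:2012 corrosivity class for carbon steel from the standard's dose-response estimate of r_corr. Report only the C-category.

carbon steel: f(T) = +0.150·(T−10) [T≤10 °C] = -1.3200
  SO₂ term: 1.77·72.3^0.52·exp(0.02·73-1.3200) = 18.86
  Sd branch = 0.102·Sd^0.62·e^(0.033·RH+0.04·T) = 52.32 μm/a
  sum: 18.86 + 52.32 → r_corr = 71.18 μm/a
Category bounds: 50…80 μm/a bracket r_corr ⇒ C4

C4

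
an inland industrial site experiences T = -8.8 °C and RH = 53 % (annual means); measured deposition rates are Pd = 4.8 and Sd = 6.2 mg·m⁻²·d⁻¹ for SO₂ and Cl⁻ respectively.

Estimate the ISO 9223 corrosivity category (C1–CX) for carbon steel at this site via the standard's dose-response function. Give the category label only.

C2

carbon steel: f(T) = +0.150·(T−10) [T≤10 °C] = -2.8200
  SO₂ term: 1.77·4.8^0.52·exp(0.02·53-2.8200) = 0.6884
  Sd branch = 0.102·Sd^0.62·e^(0.033·RH+0.04·T) = 1.278 μm/a
  sum: 0.6884 + 1.278 → r_corr = 1.967 μm/a
Category bounds: 1.3…25 μm/a bracket r_corr ⇒ C2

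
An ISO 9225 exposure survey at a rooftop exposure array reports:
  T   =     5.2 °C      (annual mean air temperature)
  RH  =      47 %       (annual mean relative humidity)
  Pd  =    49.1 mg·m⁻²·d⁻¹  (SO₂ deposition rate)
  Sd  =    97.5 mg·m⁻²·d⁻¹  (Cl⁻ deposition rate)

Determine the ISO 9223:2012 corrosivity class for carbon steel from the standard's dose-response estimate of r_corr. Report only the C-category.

C3

carbon steel: T≤10 °C ⇒ hinge +0.150·(5.2−10) = -0.7200
  SO₂ term: 1.77·49.1^0.52·exp(0.02·47-0.7200) = 16.71
  Cl⁻ term: 0.102·97.5^0.62·exp(0.033·47+0.04·5.2) = 10.13
  sum: 16.71 + 10.13 → r_corr = 26.84 μm/a
ISO 9223 Table 2 (carbon steel): 25 < 26.8 ≤ 50 μm/a ⇒ C3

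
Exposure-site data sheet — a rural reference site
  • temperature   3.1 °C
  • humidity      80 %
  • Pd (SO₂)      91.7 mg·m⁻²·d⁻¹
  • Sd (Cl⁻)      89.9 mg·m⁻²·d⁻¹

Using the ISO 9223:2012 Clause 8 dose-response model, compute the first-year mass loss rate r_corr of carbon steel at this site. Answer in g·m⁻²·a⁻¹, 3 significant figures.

r_corr = 463 g·m⁻²·a⁻¹

carbon steel: f(T) = +0.150·(T−10) [T≤10 °C] = -1.0350
  sulphur-dioxide contribution → 32.64 μm/a
  chloride contribution → 26.32 μm/a
  ⇒ r_corr(carbon steel) = 58.96 μm/a
Convert to mass loss: 58.96 μm/a × 7.85 g/cm³ = 462.9 g·m⁻²·a⁻¹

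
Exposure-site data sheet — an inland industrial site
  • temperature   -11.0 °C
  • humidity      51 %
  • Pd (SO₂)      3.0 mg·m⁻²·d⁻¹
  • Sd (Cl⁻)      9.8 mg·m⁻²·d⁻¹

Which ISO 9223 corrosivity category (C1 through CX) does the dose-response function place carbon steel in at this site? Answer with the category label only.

C2

carbon steel: f(T) = +0.150·(T−10) [T≤10 °C] = -3.1500
  Pd branch = 1.77·Pd^0.52·e^(0.02·RH+f) = 0.3724 μm/a
  Cl⁻ term: 0.102·9.8^0.62·exp(0.033·51+0.04·-11.0) = 1.455
  r_corr = 0.3724 + 1.455 = 1.828 μm/a
Category bounds: 1.3…25 μm/a bracket r_corr ⇒ C2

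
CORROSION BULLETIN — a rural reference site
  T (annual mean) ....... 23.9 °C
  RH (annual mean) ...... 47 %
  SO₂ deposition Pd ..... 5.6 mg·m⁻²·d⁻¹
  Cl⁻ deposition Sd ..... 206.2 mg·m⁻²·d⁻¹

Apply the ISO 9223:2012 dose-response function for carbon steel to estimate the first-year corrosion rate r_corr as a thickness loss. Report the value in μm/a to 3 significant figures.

carbon steel: T>10 °C ⇒ hinge -0.054·(23.9−10) = -0.7506
  Pd branch = 1.77·Pd^0.52·e^(0.02·RH+f) = 5.239 μm/a
  Sd branch = 0.102·Sd^0.62·e^(0.033·RH+0.04·T) = 34.06 μm/a
  r_corr = 5.239 + 34.06 = 39.3 μm/a

r_corr = 39.3 μm/a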